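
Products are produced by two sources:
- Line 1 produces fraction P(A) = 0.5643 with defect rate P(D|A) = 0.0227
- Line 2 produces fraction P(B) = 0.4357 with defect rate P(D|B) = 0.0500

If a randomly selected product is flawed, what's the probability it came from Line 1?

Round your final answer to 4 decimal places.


Let A = from Line 1, D = flawed

Given:
- P(A) = 0.5643, P(B) = 0.4357
- P(D|A) = 0.0227, P(D|B) = 0.0500

Step 1: Find P(D)
P(D) = P(D|A)P(A) + P(D|B)P(B)
     = 0.0227 × 0.5643 + 0.0500 × 0.4357
     = 0.01280961 + 0.02178500
     = 0.03459461

Step 2: Apply Bayes' theorem
P(A|D) = P(D|A)P(A) / P(D)
       = 0.01280961 / 0.03459461
       = 0.3703


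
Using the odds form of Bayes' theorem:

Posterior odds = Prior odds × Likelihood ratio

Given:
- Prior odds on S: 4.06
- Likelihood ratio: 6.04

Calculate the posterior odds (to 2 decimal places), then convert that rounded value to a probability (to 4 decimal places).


Step 1: Calculate posterior odds
Posterior odds = Prior odds × LR
               = 4.06 × 6.04
               = 24.52

Step 2: Convert to probability
P(S|E) = Posterior odds / (1 + Posterior odds)
       = 24.52 / (1 + 24.52)
       = 24.52 / 25.52
       = 0.9608

The evidence increased P(S) from 0.8024 to 0.9608.


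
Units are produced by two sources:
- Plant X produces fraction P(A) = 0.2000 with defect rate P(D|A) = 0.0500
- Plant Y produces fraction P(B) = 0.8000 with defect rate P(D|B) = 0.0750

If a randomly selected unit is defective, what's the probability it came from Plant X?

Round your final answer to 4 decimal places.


Let A = from Plant X, D = defective

Given:
- P(A) = 0.2000, P(B) = 0.8000
- P(D|A) = 0.0500, P(D|B) = 0.0750

Step 1: Find P(D)
P(D) = P(D|A)P(A) + P(D|B)P(B)
     = 0.0500 × 0.2000 + 0.0750 × 0.8000
     = 0.01000000 + 0.06000000
     = 0.07000000

Step 2: Apply Bayes' theorem
P(A|D) = P(D|A)P(A) / P(D)
       = 0.01000000 / 0.07000000
       = 0.1429


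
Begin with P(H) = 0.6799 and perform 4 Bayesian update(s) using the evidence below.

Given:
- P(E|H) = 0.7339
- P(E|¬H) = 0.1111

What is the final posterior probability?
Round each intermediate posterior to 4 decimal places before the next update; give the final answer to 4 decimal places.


Sequential Bayesian updating:

Initial prior: P(H) = 0.6799

Update 1:
  P(E) = 0.7339 × 0.6799 + 0.1111 × 0.3201 = 0.49897861 + 0.03556311 = 0.53454172
  P(H|E) = 0.49897861 / 0.53454172 = 0.9335

Update 2:
  P(E) = 0.7339 × 0.9335 + 0.1111 × 0.0665 = 0.68509565 + 0.00738815 = 0.69248380
  P(H|E) = 0.68509565 / 0.69248380 = 0.9893

Update 3:
  P(E) = 0.7339 × 0.9893 + 0.1111 × 0.0107 = 0.72604727 + 0.00118877 = 0.72723604
  P(H|E) = 0.72604727 / 0.72723604 = 0.9984

Update 4:
  P(E) = 0.7339 × 0.9984 + 0.1111 × 0.0016 = 0.73272576 + 0.00017776 = 0.73290352
  P(H|E) = 0.73272576 / 0.73290352 = 0.9998

Final posterior: 0.9998


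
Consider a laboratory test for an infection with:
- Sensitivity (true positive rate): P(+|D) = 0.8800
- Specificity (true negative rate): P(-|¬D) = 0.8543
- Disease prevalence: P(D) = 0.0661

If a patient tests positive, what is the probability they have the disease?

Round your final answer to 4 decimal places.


Let D = has disease, + = positive test

Given:
- P(D) = 0.0661 (prevalence)
- P(+|D) = 0.8800 (sensitivity)
- P(-|¬D) = 0.8543 (specificity)
- P(+|¬D) = 0.1457 (false positive rate = 1 - specificity)

Step 1: Find P(+)
P(+) = P(+|D)P(D) + P(+|¬D)P(¬D)
     = 0.8800 × 0.0661 + 0.1457 × 0.9339
     = 0.05816800 + 0.13606923
     = 0.19423723

Step 2: Apply Bayes' theorem for P(D|+)
P(D|+) = P(+|D)P(D) / P(+)
       = 0.05816800 / 0.19423723
       = 0.2995


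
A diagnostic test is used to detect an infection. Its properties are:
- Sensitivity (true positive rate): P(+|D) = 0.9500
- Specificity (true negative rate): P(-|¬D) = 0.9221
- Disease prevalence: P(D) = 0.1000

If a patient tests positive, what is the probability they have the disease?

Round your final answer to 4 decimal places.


Let D = has disease, + = positive test

Given:
- P(D) = 0.1000 (prevalence)
- P(+|D) = 0.9500 (sensitivity)
- P(-|¬D) = 0.9221 (specificity)
- P(+|¬D) = 0.0779 (false positive rate = 1 - specificity)

Step 1: Find P(+)
P(+) = P(+|D)P(D) + P(+|¬D)P(¬D)
     = 0.9500 × 0.1000 + 0.0779 × 0.9000
     = 0.09500000 + 0.07011000
     = 0.16511000

Step 2: Apply Bayes' theorem for P(D|+)
P(D|+) = P(+|D)P(D) / P(+)
       = 0.09500000 / 0.16511000
       = 0.5754


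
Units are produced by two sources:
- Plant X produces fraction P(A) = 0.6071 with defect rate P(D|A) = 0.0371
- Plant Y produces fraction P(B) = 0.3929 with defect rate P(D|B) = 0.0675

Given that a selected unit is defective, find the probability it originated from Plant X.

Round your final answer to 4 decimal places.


Let A = from Plant X, D = defective

Given:
- P(A) = 0.6071, P(B) = 0.3929
- P(D|A) = 0.0371, P(D|B) = 0.0675

Step 1: Find P(D)
P(D) = P(D|A)P(A) + P(D|B)P(B)
     = 0.0371 × 0.6071 + 0.0675 × 0.3929
     = 0.02252341 + 0.02652075
     = 0.04904416

Step 2: Apply Bayes' theorem
P(A|D) = P(D|A)P(A) / P(D)
       = 0.02252341 / 0.04904416
       = 0.4592


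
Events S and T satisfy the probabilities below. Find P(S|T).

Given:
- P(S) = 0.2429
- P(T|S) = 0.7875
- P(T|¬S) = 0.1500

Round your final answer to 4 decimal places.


Bayes' theorem: P(S|T) = P(T|S) × P(S) / P(T)

Step 1: Calculate P(T) using law of total probability
P(T) = P(T|S)P(S) + P(T|¬S)P(¬S)
     = 0.7875 × 0.2429 + 0.1500 × 0.7571
     = 0.19128375 + 0.11356500
     = 0.30484875

Step 2: Apply Bayes' theorem
P(S|T) = P(T|S) × P(S) / P(T)
       = 0.19128375 / 0.30484875
       = 0.6275


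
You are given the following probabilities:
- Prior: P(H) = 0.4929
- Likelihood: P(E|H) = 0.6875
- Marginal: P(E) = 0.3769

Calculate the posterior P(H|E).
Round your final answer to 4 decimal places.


Using Bayes' theorem:

P(H|E) = P(E|H) × P(H) / P(E)
       = 0.6875 × 0.4929 / 0.3769
       = 0.33886875 / 0.3769
       = 0.8991

The evidence strengthens our belief in H.
Prior: 0.4929 → Posterior: 0.8991


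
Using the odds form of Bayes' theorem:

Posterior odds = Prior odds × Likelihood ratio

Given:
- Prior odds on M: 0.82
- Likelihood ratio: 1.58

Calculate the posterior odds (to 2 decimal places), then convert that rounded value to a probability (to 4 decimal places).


Step 1: Calculate posterior odds
Posterior odds = Prior odds × LR
               = 0.82 × 1.58
               = 1.30

Step 2: Convert to probability
P(M|E) = Posterior odds / (1 + Posterior odds)
       = 1.30 / (1 + 1.30)
       = 1.30 / 2.30
       = 0.5652

The evidence increased P(M) from 0.4505 to 0.5652.


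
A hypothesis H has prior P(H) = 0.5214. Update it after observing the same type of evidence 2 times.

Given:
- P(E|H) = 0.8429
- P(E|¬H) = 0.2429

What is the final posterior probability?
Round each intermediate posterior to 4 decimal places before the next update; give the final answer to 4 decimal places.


Sequential Bayesian updating:

Initial prior: P(H) = 0.5214

Update 1:
  P(E) = 0.8429 × 0.5214 + 0.2429 × 0.4786 = 0.43948806 + 0.11625194 = 0.55574000
  P(H|E) = 0.43948806 / 0.55574000 = 0.7908

Update 2:
  P(E) = 0.8429 × 0.7908 + 0.2429 × 0.2092 = 0.66656532 + 0.05081468 = 0.71738000
  P(H|E) = 0.66656532 / 0.71738000 = 0.9292

Final posterior: 0.9292


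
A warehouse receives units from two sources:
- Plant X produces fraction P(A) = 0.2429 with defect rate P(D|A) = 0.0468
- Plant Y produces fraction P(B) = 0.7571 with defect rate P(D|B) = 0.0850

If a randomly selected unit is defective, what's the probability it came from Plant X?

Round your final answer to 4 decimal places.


Let A = from Plant X, D = defective

Given:
- P(A) = 0.2429, P(B) = 0.7571
- P(D|A) = 0.0468, P(D|B) = 0.0850

Step 1: Find P(D)
P(D) = P(D|A)P(A) + P(D|B)P(B)
     = 0.0468 × 0.2429 + 0.0850 × 0.7571
     = 0.01136772 + 0.06435350
     = 0.07572122

Step 2: Apply Bayes' theorem
P(A|D) = P(D|A)P(A) / P(D)
       = 0.01136772 / 0.07572122
       = 0.1501


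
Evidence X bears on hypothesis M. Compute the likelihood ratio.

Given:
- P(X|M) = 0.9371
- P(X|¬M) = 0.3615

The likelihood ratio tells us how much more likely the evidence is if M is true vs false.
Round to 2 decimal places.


Likelihood Ratio (LR) = P(X|M) / P(X|¬M)

LR = 0.9371 / 0.3615
   = 2.59

The evidence is 2.59 times more likely if M is true than if M is false.
LR > 1, so observing X raises the odds in favor of M.


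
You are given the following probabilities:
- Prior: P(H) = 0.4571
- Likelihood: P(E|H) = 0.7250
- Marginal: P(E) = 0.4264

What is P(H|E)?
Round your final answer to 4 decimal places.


Using Bayes' theorem:

P(H|E) = P(E|H) × P(H) / P(E)
       = 0.7250 × 0.4571 / 0.4264
       = 0.33139750 / 0.4264
       = 0.7772

The evidence strengthens our belief in H.
Prior: 0.4571 → Posterior: 0.7772


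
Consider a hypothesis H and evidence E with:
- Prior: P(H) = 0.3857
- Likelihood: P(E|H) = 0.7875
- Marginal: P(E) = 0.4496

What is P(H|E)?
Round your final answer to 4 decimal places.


Using Bayes' theorem:

P(H|E) = P(E|H) × P(H) / P(E)
       = 0.7875 × 0.3857 / 0.4496
       = 0.30373875 / 0.4496
       = 0.6756

The evidence strengthens our belief in H.
Prior: 0.3857 → Posterior: 0.6756


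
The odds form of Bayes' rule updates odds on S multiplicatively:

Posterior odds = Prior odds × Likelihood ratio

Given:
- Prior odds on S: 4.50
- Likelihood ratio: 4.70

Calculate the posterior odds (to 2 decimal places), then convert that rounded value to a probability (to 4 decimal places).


Step 1: Calculate posterior odds
Posterior odds = Prior odds × LR
               = 4.50 × 4.70
               = 21.15

Step 2: Convert to probability
P(S|E) = Posterior odds / (1 + Posterior odds)
       = 21.15 / (1 + 21.15)
       = 21.15 / 22.15
       = 0.9549

The evidence increased P(S) from 0.8182 to 0.9549.


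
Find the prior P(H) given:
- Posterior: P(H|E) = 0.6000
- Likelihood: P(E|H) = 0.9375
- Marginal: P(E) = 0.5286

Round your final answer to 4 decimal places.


From Bayes' theorem: P(H|E) = P(E|H) × P(H) / P(E)

Rearranging for P(H):
P(H) = P(H|E) × P(E) / P(E|H)
     = 0.6000 × 0.5286 / 0.9375
     = 0.31716000 / 0.9375
     = 0.3383


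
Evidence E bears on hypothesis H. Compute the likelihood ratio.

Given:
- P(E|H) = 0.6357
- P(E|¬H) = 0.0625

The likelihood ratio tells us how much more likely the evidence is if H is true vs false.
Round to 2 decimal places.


Likelihood Ratio (LR) = P(E|H) / P(E|¬H)

LR = 0.6357 / 0.0625
   = 10.17

The evidence is 10.17 times more likely if H is true than if H is false.
Because LR exceeds 1, E is evidence for H.


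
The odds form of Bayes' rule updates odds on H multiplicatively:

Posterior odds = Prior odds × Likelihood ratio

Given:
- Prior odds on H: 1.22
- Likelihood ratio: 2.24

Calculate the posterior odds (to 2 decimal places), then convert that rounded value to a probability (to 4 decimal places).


Step 1: Calculate posterior odds
Posterior odds = Prior odds × LR
               = 1.22 × 2.24
               = 2.73

Step 2: Convert to probability
P(H|E) = Posterior odds / (1 + Posterior odds)
       = 2.73 / (1 + 2.73)
       = 2.73 / 3.73
       = 0.7319

The evidence increased P(H) from 0.5495 to 0.7319.


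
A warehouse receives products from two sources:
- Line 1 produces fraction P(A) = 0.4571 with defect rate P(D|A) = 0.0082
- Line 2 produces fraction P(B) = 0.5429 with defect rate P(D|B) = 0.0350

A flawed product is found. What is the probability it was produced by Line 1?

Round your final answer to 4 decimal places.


Let A = from Line 1, D = flawed

Given:
- P(A) = 0.4571, P(B) = 0.5429
- P(D|A) = 0.0082, P(D|B) = 0.0350

Step 1: Find P(D)
P(D) = P(D|A)P(A) + P(D|B)P(B)
     = 0.0082 × 0.4571 + 0.0350 × 0.5429
     = 0.00374822 + 0.01900150
     = 0.02274972

Step 2: Apply Bayes' theorem
P(A|D) = P(D|A)P(A) / P(D)
       = 0.00374822 / 0.02274972
       = 0.1648


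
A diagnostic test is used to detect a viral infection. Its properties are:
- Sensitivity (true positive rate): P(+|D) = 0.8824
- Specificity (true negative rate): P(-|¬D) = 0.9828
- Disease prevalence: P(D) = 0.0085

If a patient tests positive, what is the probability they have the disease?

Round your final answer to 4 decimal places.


Let D = has disease, + = positive test

Given:
- P(D) = 0.0085 (prevalence)
- P(+|D) = 0.8824 (sensitivity)
- P(-|¬D) = 0.9828 (specificity)
- P(+|¬D) = 0.0172 (false positive rate = 1 - specificity)

Step 1: Find P(+)
P(+) = P(+|D)P(D) + P(+|¬D)P(¬D)
     = 0.8824 × 0.0085 + 0.0172 × 0.9915
     = 0.00750040 + 0.01705380
     = 0.02455420

Step 2: Apply Bayes' theorem for P(D|+)
P(D|+) = P(+|D)P(D) / P(+)
       = 0.00750040 / 0.02455420
       = 0.3055


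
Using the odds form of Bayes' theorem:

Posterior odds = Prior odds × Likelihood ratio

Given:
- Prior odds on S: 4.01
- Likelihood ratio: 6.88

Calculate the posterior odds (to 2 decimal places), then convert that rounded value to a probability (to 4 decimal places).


Step 1: Calculate posterior odds
Posterior odds = Prior odds × LR
               = 4.01 × 6.88
               = 27.59

Step 2: Convert to probability
P(S|E) = Posterior odds / (1 + Posterior odds)
       = 27.59 / (1 + 27.59)
       = 27.59 / 28.59
       = 0.9650

The evidence increased P(S) from 0.8004 to 0.9650.


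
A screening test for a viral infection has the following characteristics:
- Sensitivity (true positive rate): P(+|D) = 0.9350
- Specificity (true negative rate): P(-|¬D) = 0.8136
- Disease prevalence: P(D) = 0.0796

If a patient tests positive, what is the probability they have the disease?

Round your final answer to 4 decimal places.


Let D = has disease, + = positive test

Given:
- P(D) = 0.0796 (prevalence)
- P(+|D) = 0.9350 (sensitivity)
- P(-|¬D) = 0.8136 (specificity)
- P(+|¬D) = 0.1864 (false positive rate = 1 - specificity)

Step 1: Find P(+)
P(+) = P(+|D)P(D) + P(+|¬D)P(¬D)
     = 0.9350 × 0.0796 + 0.1864 × 0.9204
     = 0.07442600 + 0.17156256
     = 0.24598856

Step 2: Apply Bayes' theorem for P(D|+)
P(D|+) = P(+|D)P(D) / P(+)
       = 0.07442600 / 0.24598856
       = 0.3026


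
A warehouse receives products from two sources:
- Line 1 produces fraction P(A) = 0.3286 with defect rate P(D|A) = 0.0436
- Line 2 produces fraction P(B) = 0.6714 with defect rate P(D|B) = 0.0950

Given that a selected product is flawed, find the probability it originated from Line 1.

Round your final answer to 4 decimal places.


Let A = from Line 1, D = flawed

Given:
- P(A) = 0.3286, P(B) = 0.6714
- P(D|A) = 0.0436, P(D|B) = 0.0950

Step 1: Find P(D)
P(D) = P(D|A)P(A) + P(D|B)P(B)
     = 0.0436 × 0.3286 + 0.0950 × 0.6714
     = 0.01432696 + 0.06378300
     = 0.07810996

Step 2: Apply Bayes' theorem
P(A|D) = P(D|A)P(A) / P(D)
       = 0.01432696 / 0.07810996
       = 0.1834


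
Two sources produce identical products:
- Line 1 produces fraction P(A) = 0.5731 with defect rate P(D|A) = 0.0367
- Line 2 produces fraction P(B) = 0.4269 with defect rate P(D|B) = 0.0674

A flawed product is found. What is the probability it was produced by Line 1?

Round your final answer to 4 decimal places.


Let A = from Line 1, D = flawed

Given:
- P(A) = 0.5731, P(B) = 0.4269
- P(D|A) = 0.0367, P(D|B) = 0.0674

Step 1: Find P(D)
P(D) = P(D|A)P(A) + P(D|B)P(B)
     = 0.0367 × 0.5731 + 0.0674 × 0.4269
     = 0.02103277 + 0.02877306
     = 0.04980583

Step 2: Apply Bayes' theorem
P(A|D) = P(D|A)P(A) / P(D)
       = 0.02103277 / 0.04980583
       = 0.4223


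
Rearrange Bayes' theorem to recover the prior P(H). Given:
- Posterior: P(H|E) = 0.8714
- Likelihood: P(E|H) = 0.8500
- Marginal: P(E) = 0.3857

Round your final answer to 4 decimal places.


From Bayes' theorem: P(H|E) = P(E|H) × P(H) / P(E)

Rearranging for P(H):
P(H) = P(H|E) × P(E) / P(E|H)
     = 0.8714 × 0.3857 / 0.8500
     = 0.33609898 / 0.8500
     = 0.3954


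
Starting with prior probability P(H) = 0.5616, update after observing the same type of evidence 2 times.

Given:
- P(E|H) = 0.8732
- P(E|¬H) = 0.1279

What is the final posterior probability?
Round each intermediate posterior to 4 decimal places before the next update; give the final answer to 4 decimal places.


Sequential Bayesian updating:

Initial prior: P(H) = 0.5616

Update 1:
  P(E) = 0.8732 × 0.5616 + 0.1279 × 0.4384 = 0.49038912 + 0.05607136 = 0.54646048
  P(H|E) = 0.49038912 / 0.54646048 = 0.8974

Update 2:
  P(E) = 0.8732 × 0.8974 + 0.1279 × 0.1026 = 0.78360968 + 0.01312254 = 0.79673222
  P(H|E) = 0.78360968 / 0.79673222 = 0.9835

Final posterior: 0.9835


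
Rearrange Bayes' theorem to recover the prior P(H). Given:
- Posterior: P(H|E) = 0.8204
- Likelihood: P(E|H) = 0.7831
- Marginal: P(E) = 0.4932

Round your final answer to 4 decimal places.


From Bayes' theorem: P(H|E) = P(E|H) × P(H) / P(E)

Rearranging for P(H):
P(H) = P(H|E) × P(E) / P(E|H)
     = 0.8204 × 0.4932 / 0.7831
     = 0.40462128 / 0.7831
     = 0.5167


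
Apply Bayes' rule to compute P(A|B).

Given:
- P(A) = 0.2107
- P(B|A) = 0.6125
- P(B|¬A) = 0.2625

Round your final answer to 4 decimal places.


Bayes' theorem: P(A|B) = P(B|A) × P(A) / P(B)

Step 1: Calculate P(B) using law of total probability
P(B) = P(B|A)P(A) + P(B|¬A)P(¬A)
     = 0.6125 × 0.2107 + 0.2625 × 0.7893
     = 0.12905375 + 0.20719125
     = 0.33624500

Step 2: Apply Bayes' theorem
P(A|B) = P(B|A) × P(A) / P(B)
       = 0.12905375 / 0.33624500
       = 0.3838


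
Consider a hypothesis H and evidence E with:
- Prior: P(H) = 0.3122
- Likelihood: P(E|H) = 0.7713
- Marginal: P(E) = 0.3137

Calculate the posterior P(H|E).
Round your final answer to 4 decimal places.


Using Bayes' theorem:

P(H|E) = P(E|H) × P(H) / P(E)
       = 0.7713 × 0.3122 / 0.3137
       = 0.24079986 / 0.3137
       = 0.7676

The evidence strengthens our belief in H.
Prior: 0.3122 → Posterior: 0.7676


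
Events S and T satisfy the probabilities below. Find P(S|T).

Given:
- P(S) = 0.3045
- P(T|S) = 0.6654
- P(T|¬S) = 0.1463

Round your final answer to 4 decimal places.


Bayes' theorem: P(S|T) = P(T|S) × P(S) / P(T)

Step 1: Calculate P(T) using law of total probability
P(T) = P(T|S)P(S) + P(T|¬S)P(¬S)
     = 0.6654 × 0.3045 + 0.1463 × 0.6955
     = 0.20261430 + 0.10175165
     = 0.30436595

Step 2: Apply Bayes' theorem
P(S|T) = P(T|S) × P(S) / P(T)
       = 0.20261430 / 0.30436595
       = 0.6657


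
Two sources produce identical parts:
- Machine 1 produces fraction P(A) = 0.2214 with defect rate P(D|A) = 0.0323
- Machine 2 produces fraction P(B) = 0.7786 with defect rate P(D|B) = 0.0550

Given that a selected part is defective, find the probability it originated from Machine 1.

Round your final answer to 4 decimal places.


Let A = from Machine 1, D = defective

Given:
- P(A) = 0.2214, P(B) = 0.7786
- P(D|A) = 0.0323, P(D|B) = 0.0550

Step 1: Find P(D)
P(D) = P(D|A)P(A) + P(D|B)P(B)
     = 0.0323 × 0.2214 + 0.0550 × 0.7786
     = 0.00715122 + 0.04282300
     = 0.04997422

Step 2: Apply Bayes' theorem
P(A|D) = P(D|A)P(A) / P(D)
       = 0.00715122 / 0.04997422
       = 0.1431


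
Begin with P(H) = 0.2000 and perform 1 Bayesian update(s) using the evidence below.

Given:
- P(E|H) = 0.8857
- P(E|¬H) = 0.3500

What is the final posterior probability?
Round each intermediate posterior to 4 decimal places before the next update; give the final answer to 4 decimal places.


Sequential Bayesian updating:

Initial prior: P(H) = 0.2000

Update 1:
  P(E) = 0.8857 × 0.2000 + 0.3500 × 0.8000 = 0.17714000 + 0.28000000 = 0.45714000
  P(H|E) = 0.17714000 / 0.45714000 = 0.3875

Final posterior: 0.3875


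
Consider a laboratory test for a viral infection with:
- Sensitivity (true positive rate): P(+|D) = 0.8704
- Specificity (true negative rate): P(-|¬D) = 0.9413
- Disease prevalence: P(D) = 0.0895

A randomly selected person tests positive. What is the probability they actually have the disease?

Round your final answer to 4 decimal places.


Let D = has disease, + = positive test

Given:
- P(D) = 0.0895 (prevalence)
- P(+|D) = 0.8704 (sensitivity)
- P(-|¬D) = 0.9413 (specificity)
- P(+|¬D) = 0.0587 (false positive rate = 1 - specificity)

Step 1: Find P(+)
P(+) = P(+|D)P(D) + P(+|¬D)P(¬D)
     = 0.8704 × 0.0895 + 0.0587 × 0.9105
     = 0.07790080 + 0.05344635
     = 0.13134715

Step 2: Apply Bayes' theorem for P(D|+)
P(D|+) = P(+|D)P(D) / P(+)
       = 0.07790080 / 0.13134715
       = 0.5931


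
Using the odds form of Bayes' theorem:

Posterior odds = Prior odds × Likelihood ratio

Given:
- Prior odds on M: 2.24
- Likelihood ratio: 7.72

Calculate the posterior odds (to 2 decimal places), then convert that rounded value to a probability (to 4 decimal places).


Step 1: Calculate posterior odds
Posterior odds = Prior odds × LR
               = 2.24 × 7.72
               = 17.29

Step 2: Convert to probability
P(M|E) = Posterior odds / (1 + Posterior odds)
       = 17.29 / (1 + 17.29)
       = 17.29 / 18.29
       = 0.9453

The evidence increased P(M) from 0.6914 to 0.9453.


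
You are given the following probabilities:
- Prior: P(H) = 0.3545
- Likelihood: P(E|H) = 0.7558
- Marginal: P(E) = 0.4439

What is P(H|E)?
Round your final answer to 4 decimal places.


Using Bayes' theorem:

P(H|E) = P(E|H) × P(H) / P(E)
       = 0.7558 × 0.3545 / 0.4439
       = 0.26793110 / 0.4439
       = 0.6036

The evidence strengthens our belief in H.
Prior: 0.3545 → Posterior: 0.6036


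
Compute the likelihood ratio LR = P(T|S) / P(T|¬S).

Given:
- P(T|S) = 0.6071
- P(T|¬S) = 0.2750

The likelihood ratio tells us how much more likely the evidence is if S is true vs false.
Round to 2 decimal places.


Likelihood Ratio (LR) = P(T|S) / P(T|¬S)

LR = 0.6071 / 0.2750
   = 2.21

The evidence is 2.21 times more likely if S is true than if S is false.
Since LR > 1, the evidence supports S over ¬S.


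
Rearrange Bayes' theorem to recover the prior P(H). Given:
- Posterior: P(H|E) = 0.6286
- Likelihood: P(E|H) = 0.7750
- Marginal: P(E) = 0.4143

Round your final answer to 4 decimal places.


From Bayes' theorem: P(H|E) = P(E|H) × P(H) / P(E)

Rearranging for P(H):
P(H) = P(H|E) × P(E) / P(E|H)
     = 0.6286 × 0.4143 / 0.7750
     = 0.26042898 / 0.7750
     = 0.3360


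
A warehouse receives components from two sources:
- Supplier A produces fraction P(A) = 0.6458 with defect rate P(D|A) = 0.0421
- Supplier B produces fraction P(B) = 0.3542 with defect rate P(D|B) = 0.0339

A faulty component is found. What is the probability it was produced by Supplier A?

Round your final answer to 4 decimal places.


Let A = from Supplier A, D = faulty

Given:
- P(A) = 0.6458, P(B) = 0.3542
- P(D|A) = 0.0421, P(D|B) = 0.0339

Step 1: Find P(D)
P(D) = P(D|A)P(A) + P(D|B)P(B)
     = 0.0421 × 0.6458 + 0.0339 × 0.3542
     = 0.02718818 + 0.01200738
     = 0.03919556

Step 2: Apply Bayes' theorem
P(A|D) = P(D|A)P(A) / P(D)
       = 0.02718818 / 0.03919556
       = 0.6937


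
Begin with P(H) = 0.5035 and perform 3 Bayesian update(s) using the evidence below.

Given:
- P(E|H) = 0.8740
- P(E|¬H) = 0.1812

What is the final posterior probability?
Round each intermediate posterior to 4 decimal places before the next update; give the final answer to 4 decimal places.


Sequential Bayesian updating:

Initial prior: P(H) = 0.5035

Update 1:
  P(E) = 0.8740 × 0.5035 + 0.1812 × 0.4965 = 0.44005900 + 0.08996580 = 0.53002480
  P(H|E) = 0.44005900 / 0.53002480 = 0.8303

Update 2:
  P(E) = 0.8740 × 0.8303 + 0.1812 × 0.1697 = 0.72568220 + 0.03074964 = 0.75643184
  P(H|E) = 0.72568220 / 0.75643184 = 0.9593

Update 3:
  P(E) = 0.8740 × 0.9593 + 0.1812 × 0.0407 = 0.83842820 + 0.00737484 = 0.84580304
  P(H|E) = 0.83842820 / 0.84580304 = 0.9913

Final posterior: 0.9913


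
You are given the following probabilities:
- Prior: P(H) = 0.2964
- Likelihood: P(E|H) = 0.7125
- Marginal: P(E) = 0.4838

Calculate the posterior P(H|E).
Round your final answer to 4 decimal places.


Using Bayes' theorem:

P(H|E) = P(E|H) × P(H) / P(E)
       = 0.7125 × 0.2964 / 0.4838
       = 0.21118500 / 0.4838
       = 0.4365

The evidence strengthens our belief in H.
Prior: 0.2964 → Posterior: 0.4365


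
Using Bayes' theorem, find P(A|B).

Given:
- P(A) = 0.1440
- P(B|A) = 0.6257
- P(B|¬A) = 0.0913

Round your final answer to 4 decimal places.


Bayes' theorem: P(A|B) = P(B|A) × P(A) / P(B)

Step 1: Calculate P(B) using law of total probability
P(B) = P(B|A)P(A) + P(B|¬A)P(¬A)
     = 0.6257 × 0.1440 + 0.0913 × 0.8560
     = 0.09010080 + 0.07815280
     = 0.16825360

Step 2: Apply Bayes' theorem
P(A|B) = P(B|A) × P(A) / P(B)
       = 0.09010080 / 0.16825360
       = 0.5355


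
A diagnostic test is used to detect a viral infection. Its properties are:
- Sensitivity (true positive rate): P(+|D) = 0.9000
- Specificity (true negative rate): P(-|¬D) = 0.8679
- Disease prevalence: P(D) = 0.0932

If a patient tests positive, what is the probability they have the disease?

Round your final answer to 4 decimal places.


Let D = has disease, + = positive test

Given:
- P(D) = 0.0932 (prevalence)
- P(+|D) = 0.9000 (sensitivity)
- P(-|¬D) = 0.8679 (specificity)
- P(+|¬D) = 0.1321 (false positive rate = 1 - specificity)

Step 1: Find P(+)
P(+) = P(+|D)P(D) + P(+|¬D)P(¬D)
     = 0.9000 × 0.0932 + 0.1321 × 0.9068
     = 0.08388000 + 0.11978828
     = 0.20366828

Step 2: Apply Bayes' theorem for P(D|+)
P(D|+) = P(+|D)P(D) / P(+)
       = 0.08388000 / 0.20366828
       = 0.4118


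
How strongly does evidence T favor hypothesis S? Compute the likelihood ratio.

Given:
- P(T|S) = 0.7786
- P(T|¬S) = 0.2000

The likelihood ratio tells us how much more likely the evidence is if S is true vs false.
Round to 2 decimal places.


Likelihood Ratio (LR) = P(T|S) / P(T|¬S)

LR = 0.7786 / 0.2000
   = 3.89

The evidence is 3.89 times more likely if S is true than if S is false.
Since LR > 1, the evidence supports S over ¬S.


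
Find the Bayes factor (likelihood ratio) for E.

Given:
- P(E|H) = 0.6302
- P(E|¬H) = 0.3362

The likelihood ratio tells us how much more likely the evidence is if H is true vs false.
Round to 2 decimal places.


Likelihood Ratio (LR) = P(E|H) / P(E|¬H)

LR = 0.6302 / 0.3362
   = 1.87

The evidence is 1.87 times more likely if H is true than if H is false.
Because LR exceeds 1, E is evidence for H.


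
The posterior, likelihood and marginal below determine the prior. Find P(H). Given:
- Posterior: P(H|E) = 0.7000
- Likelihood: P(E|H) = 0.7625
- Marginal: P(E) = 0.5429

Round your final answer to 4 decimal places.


From Bayes' theorem: P(H|E) = P(E|H) × P(H) / P(E)

Rearranging for P(H):
P(H) = P(H|E) × P(E) / P(E|H)
     = 0.7000 × 0.5429 / 0.7625
     = 0.38003000 / 0.7625
     = 0.4984


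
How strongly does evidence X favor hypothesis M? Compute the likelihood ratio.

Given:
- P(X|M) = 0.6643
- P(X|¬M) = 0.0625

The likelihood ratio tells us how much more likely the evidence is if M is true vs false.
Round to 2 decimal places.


Likelihood Ratio (LR) = P(X|M) / P(X|¬M)

LR = 0.6643 / 0.0625
   = 10.63

The evidence is 10.63 times more likely if M is true than if M is false.
Since LR > 1, the evidence supports M over ¬M.


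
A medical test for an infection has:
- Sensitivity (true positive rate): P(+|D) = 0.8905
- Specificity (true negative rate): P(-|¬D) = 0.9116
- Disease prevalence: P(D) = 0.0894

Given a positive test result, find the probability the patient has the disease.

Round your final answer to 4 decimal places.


Let D = has disease, + = positive test

Given:
- P(D) = 0.0894 (prevalence)
- P(+|D) = 0.8905 (sensitivity)
- P(-|¬D) = 0.9116 (specificity)
- P(+|¬D) = 0.0884 (false positive rate = 1 - specificity)

Step 1: Find P(+)
P(+) = P(+|D)P(D) + P(+|¬D)P(¬D)
     = 0.8905 × 0.0894 + 0.0884 × 0.9106
     = 0.07961070 + 0.08049704
     = 0.16010774

Step 2: Apply Bayes' theorem for P(D|+)
P(D|+) = P(+|D)P(D) / P(+)
       = 0.07961070 / 0.16010774
       = 0.4972


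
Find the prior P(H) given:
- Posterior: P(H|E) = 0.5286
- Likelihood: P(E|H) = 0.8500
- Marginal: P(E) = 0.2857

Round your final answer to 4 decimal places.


From Bayes' theorem: P(H|E) = P(E|H) × P(H) / P(E)

Rearranging for P(H):
P(H) = P(H|E) × P(E) / P(E|H)
     = 0.5286 × 0.2857 / 0.8500
     = 0.15102102 / 0.8500
     = 0.1777


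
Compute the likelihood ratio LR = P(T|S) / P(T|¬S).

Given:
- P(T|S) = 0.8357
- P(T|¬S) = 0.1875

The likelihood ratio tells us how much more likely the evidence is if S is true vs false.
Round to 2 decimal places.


Likelihood Ratio (LR) = P(T|S) / P(T|¬S)

LR = 0.8357 / 0.1875
   = 4.46

The evidence is 4.46 times more likely if S is true than if S is false.
Because LR exceeds 1, T is evidence for S.


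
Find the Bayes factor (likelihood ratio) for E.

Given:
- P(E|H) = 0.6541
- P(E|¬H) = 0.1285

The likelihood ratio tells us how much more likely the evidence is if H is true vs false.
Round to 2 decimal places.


Likelihood Ratio (LR) = P(E|H) / P(E|¬H)

LR = 0.6541 / 0.1285
   = 5.09

The evidence is 5.09 times more likely if H is true than if H is false.
Because LR exceeds 1, E is evidence for H.


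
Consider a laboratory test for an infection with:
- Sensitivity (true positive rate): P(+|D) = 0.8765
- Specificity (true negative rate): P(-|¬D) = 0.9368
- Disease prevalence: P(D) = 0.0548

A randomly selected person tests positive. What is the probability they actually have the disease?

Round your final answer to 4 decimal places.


Let D = has disease, + = positive test

Given:
- P(D) = 0.0548 (prevalence)
- P(+|D) = 0.8765 (sensitivity)
- P(-|¬D) = 0.9368 (specificity)
- P(+|¬D) = 0.0632 (false positive rate = 1 - specificity)

Step 1: Find P(+)
P(+) = P(+|D)P(D) + P(+|¬D)P(¬D)
     = 0.8765 × 0.0548 + 0.0632 × 0.9452
     = 0.04803220 + 0.05973664
     = 0.10776884

Step 2: Apply Bayes' theorem for P(D|+)
P(D|+) = P(+|D)P(D) / P(+)
       = 0.04803220 / 0.10776884
       = 0.4457


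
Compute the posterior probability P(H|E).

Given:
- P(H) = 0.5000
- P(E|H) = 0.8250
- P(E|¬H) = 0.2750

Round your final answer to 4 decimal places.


Bayes' theorem: P(H|E) = P(E|H) × P(H) / P(E)

Step 1: Calculate P(E) using law of total probability
P(E) = P(E|H)P(H) + P(E|¬H)P(¬H)
     = 0.8250 × 0.5000 + 0.2750 × 0.5000
     = 0.41250000 + 0.13750000
     = 0.55000000

Step 2: Apply Bayes' theorem
P(H|E) = P(E|H) × P(H) / P(E)
       = 0.41250000 / 0.55000000
       = 0.7500


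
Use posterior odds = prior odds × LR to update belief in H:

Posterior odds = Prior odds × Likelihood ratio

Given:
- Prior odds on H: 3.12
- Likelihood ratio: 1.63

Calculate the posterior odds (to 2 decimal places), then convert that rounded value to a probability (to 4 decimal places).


Step 1: Calculate posterior odds
Posterior odds = Prior odds × LR
               = 3.12 × 1.63
               = 5.09

Step 2: Convert to probability
P(H|E) = Posterior odds / (1 + Posterior odds)
       = 5.09 / (1 + 5.09)
       = 5.09 / 6.09
       = 0.8358

The evidence increased P(H) from 0.7573 to 0.8358.


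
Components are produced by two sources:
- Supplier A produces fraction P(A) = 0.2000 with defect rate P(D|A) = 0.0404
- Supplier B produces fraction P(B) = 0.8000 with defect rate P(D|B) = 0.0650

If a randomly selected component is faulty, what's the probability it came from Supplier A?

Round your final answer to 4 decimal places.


Let A = from Supplier A, D = faulty

Given:
- P(A) = 0.2000, P(B) = 0.8000
- P(D|A) = 0.0404, P(D|B) = 0.0650

Step 1: Find P(D)
P(D) = P(D|A)P(A) + P(D|B)P(B)
     = 0.0404 × 0.2000 + 0.0650 × 0.8000
     = 0.00808000 + 0.05200000
     = 0.06008000

Step 2: Apply Bayes' theorem
P(A|D) = P(D|A)P(A) / P(D)
       = 0.00808000 / 0.06008000
       = 0.1345


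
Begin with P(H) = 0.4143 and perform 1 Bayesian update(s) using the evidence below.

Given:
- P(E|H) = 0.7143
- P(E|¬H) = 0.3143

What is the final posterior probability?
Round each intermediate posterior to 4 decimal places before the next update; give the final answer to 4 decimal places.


Sequential Bayesian updating:

Initial prior: P(H) = 0.4143

Update 1:
  P(E) = 0.7143 × 0.4143 + 0.3143 × 0.5857 = 0.29593449 + 0.18408551 = 0.48002000
  P(H|E) = 0.29593449 / 0.48002000 = 0.6165

Final posterior: 0.6165


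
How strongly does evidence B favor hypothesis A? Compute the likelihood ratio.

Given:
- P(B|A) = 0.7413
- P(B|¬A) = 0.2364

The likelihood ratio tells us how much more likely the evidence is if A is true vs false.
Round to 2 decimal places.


Likelihood Ratio (LR) = P(B|A) / P(B|¬A)

LR = 0.7413 / 0.2364
   = 3.14

The evidence is 3.14 times more likely if A is true than if A is false.
LR > 1, so observing B raises the odds in favor of A.


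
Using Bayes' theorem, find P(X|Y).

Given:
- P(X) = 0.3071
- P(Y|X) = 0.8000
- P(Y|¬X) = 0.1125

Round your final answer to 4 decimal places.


Bayes' theorem: P(X|Y) = P(Y|X) × P(X) / P(Y)

Step 1: Calculate P(Y) using law of total probability
P(Y) = P(Y|X)P(X) + P(Y|¬X)P(¬X)
     = 0.8000 × 0.3071 + 0.1125 × 0.6929
     = 0.24568000 + 0.07795125
     = 0.32363125

Step 2: Apply Bayes' theorem
P(X|Y) = P(Y|X) × P(X) / P(Y)
       = 0.24568000 / 0.32363125
       = 0.7591


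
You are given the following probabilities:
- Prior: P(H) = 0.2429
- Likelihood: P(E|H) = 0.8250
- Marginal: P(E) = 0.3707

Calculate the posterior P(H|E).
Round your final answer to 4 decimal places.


Using Bayes' theorem:

P(H|E) = P(E|H) × P(H) / P(E)
       = 0.8250 × 0.2429 / 0.3707
       = 0.20039250 / 0.3707
       = 0.5406

The evidence strengthens our belief in H.
Prior: 0.2429 → Posterior: 0.5406


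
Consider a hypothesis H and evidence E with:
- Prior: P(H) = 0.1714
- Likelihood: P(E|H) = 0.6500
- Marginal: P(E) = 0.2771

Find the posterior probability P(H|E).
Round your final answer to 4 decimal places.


Using Bayes' theorem:

P(H|E) = P(E|H) × P(H) / P(E)
       = 0.6500 × 0.1714 / 0.2771
       = 0.11141000 / 0.2771
       = 0.4021

The evidence strengthens our belief in H.
Prior: 0.1714 → Posterior: 0.4021


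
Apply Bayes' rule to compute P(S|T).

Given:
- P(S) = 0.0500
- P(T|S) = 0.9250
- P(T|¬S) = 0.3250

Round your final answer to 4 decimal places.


Bayes' theorem: P(S|T) = P(T|S) × P(S) / P(T)

Step 1: Calculate P(T) using law of total probability
P(T) = P(T|S)P(S) + P(T|¬S)P(¬S)
     = 0.9250 × 0.0500 + 0.3250 × 0.9500
     = 0.04625000 + 0.30875000
     = 0.35500000

Step 2: Apply Bayes' theorem
P(S|T) = P(T|S) × P(S) / P(T)
       = 0.04625000 / 0.35500000
       = 0.1303


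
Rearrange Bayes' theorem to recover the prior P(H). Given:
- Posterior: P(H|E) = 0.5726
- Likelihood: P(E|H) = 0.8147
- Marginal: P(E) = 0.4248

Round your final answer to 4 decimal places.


From Bayes' theorem: P(H|E) = P(E|H) × P(H) / P(E)

Rearranging for P(H):
P(H) = P(H|E) × P(E) / P(E|H)
     = 0.5726 × 0.4248 / 0.8147
     = 0.24324048 / 0.8147
     = 0.2986


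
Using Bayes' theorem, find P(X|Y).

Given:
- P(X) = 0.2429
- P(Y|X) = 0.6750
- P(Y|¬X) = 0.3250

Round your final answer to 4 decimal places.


Bayes' theorem: P(X|Y) = P(Y|X) × P(X) / P(Y)

Step 1: Calculate P(Y) using law of total probability
P(Y) = P(Y|X)P(X) + P(Y|¬X)P(¬X)
     = 0.6750 × 0.2429 + 0.3250 × 0.7571
     = 0.16395750 + 0.24605750
     = 0.41001500

Step 2: Apply Bayes' theorem
P(X|Y) = P(Y|X) × P(X) / P(Y)
       = 0.16395750 / 0.41001500
       = 0.3999


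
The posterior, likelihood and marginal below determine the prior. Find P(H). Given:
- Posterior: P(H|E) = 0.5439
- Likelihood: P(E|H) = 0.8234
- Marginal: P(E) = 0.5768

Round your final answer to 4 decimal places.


From Bayes' theorem: P(H|E) = P(E|H) × P(H) / P(E)

Rearranging for P(H):
P(H) = P(H|E) × P(E) / P(E|H)
     = 0.5439 × 0.5768 / 0.8234
     = 0.31372152 / 0.8234
     = 0.3810


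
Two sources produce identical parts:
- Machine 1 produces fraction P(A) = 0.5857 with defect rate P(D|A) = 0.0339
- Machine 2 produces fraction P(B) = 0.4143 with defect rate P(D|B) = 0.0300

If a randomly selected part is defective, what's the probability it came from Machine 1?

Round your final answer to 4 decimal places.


Let A = from Machine 1, D = defective

Given:
- P(A) = 0.5857, P(B) = 0.4143
- P(D|A) = 0.0339, P(D|B) = 0.0300

Step 1: Find P(D)
P(D) = P(D|A)P(A) + P(D|B)P(B)
     = 0.0339 × 0.5857 + 0.0300 × 0.4143
     = 0.01985523 + 0.01242900
     = 0.03228423

Step 2: Apply Bayes' theorem
P(A|D) = P(D|A)P(A) / P(D)
       = 0.01985523 / 0.03228423
       = 0.6150


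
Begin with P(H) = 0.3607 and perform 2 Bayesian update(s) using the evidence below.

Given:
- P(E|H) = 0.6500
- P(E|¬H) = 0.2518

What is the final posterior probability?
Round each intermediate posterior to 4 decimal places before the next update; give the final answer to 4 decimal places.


Sequential Bayesian updating:

Initial prior: P(H) = 0.3607

Update 1:
  P(E) = 0.6500 × 0.3607 + 0.2518 × 0.6393 = 0.23445500 + 0.16097574 = 0.39543074
  P(H|E) = 0.23445500 / 0.39543074 = 0.5929

Update 2:
  P(E) = 0.6500 × 0.5929 + 0.2518 × 0.4071 = 0.38538500 + 0.10250778 = 0.48789278
  P(H|E) = 0.38538500 / 0.48789278 = 0.7899

Final posterior: 0.7899


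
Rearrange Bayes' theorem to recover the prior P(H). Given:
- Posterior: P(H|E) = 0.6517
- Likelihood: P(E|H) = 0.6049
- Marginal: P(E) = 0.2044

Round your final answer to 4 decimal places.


From Bayes' theorem: P(H|E) = P(E|H) × P(H) / P(E)

Rearranging for P(H):
P(H) = P(H|E) × P(E) / P(E|H)
     = 0.6517 × 0.2044 / 0.6049
     = 0.13320748 / 0.6049
     = 0.2202


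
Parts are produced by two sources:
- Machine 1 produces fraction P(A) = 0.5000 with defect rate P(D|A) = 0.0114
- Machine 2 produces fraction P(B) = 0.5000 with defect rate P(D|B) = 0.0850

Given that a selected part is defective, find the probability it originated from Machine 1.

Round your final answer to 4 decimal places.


Let A = from Machine 1, D = defective

Given:
- P(A) = 0.5000, P(B) = 0.5000
- P(D|A) = 0.0114, P(D|B) = 0.0850

Step 1: Find P(D)
P(D) = P(D|A)P(A) + P(D|B)P(B)
     = 0.0114 × 0.5000 + 0.0850 × 0.5000
     = 0.00570000 + 0.04250000
     = 0.04820000

Step 2: Apply Bayes' theorem
P(A|D) = P(D|A)P(A) / P(D)
       = 0.00570000 / 0.04820000
       = 0.1183


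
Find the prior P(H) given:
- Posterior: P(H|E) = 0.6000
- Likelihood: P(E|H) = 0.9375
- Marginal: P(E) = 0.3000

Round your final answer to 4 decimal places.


From Bayes' theorem: P(H|E) = P(E|H) × P(H) / P(E)

Rearranging for P(H):
P(H) = P(H|E) × P(E) / P(E|H)
     = 0.6000 × 0.3000 / 0.9375
     = 0.18000000 / 0.9375
     = 0.1920


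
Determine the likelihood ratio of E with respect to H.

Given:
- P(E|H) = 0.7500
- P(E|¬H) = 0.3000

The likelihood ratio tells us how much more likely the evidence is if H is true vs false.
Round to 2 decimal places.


Likelihood Ratio (LR) = P(E|H) / P(E|¬H)

LR = 0.7500 / 0.3000
   = 2.50

The evidence is 2.50 times more likely if H is true than if H is false.
Since LR > 1, the evidence supports H over ¬H.


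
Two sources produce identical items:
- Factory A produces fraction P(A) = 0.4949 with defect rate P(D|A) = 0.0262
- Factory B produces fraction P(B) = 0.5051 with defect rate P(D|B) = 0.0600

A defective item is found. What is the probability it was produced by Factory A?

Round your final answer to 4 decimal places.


Let A = from Factory A, D = defective

Given:
- P(A) = 0.4949, P(B) = 0.5051
- P(D|A) = 0.0262, P(D|B) = 0.0600

Step 1: Find P(D)
P(D) = P(D|A)P(A) + P(D|B)P(B)
     = 0.0262 × 0.4949 + 0.0600 × 0.5051
     = 0.01296638 + 0.03030600
     = 0.04327238

Step 2: Apply Bayes' theorem
P(A|D) = P(D|A)P(A) / P(D)
       = 0.01296638 / 0.04327238
       = 0.2996


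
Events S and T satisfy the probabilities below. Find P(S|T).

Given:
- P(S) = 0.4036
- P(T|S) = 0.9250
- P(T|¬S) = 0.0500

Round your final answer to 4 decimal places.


Bayes' theorem: P(S|T) = P(T|S) × P(S) / P(T)

Step 1: Calculate P(T) using law of total probability
P(T) = P(T|S)P(S) + P(T|¬S)P(¬S)
     = 0.9250 × 0.4036 + 0.0500 × 0.5964
     = 0.37333000 + 0.02982000
     = 0.40315000

Step 2: Apply Bayes' theorem
P(S|T) = P(T|S) × P(S) / P(T)
       = 0.37333000 / 0.40315000
       = 0.9260
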